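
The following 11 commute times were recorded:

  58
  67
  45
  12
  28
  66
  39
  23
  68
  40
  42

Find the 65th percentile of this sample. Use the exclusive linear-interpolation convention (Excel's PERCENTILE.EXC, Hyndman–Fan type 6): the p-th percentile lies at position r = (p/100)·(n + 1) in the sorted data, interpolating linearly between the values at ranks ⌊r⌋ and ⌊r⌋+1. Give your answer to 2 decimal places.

Sorted: 12, 23, 28, 39, 40, 42, 45, 58, 66, 67, 68.
n = 11.
r = (65/100)·(11 + 1) = 7.8.
Rank 7 is 45 and rank 8 is 58.
Interpolate: 45 + 0.8·(58 − 45) = 45 + 0.8·13 = 55.4.

55.40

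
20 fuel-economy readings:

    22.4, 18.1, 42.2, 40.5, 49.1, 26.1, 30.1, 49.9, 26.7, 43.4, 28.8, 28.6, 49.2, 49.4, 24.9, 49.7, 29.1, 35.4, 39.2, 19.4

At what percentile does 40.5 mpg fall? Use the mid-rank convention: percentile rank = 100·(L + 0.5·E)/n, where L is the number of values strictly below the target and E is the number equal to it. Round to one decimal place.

Sorted: 18.1, 19.4, 22.4, 24.9, 26.1, 26.7, 28.6, 28.8, 29.1, 30.1, 35.4, 39.2, 40.5, 42.2, 43.4, 49.1, 49.2, 49.4, 49.7, 49.9.
Count below 40.5: L = 12; count equal: E = 1; n = 20.
Percentile rank = 100·(12 + 0.5·1)/20 = 100·12.5/20 = 62.5.

62.5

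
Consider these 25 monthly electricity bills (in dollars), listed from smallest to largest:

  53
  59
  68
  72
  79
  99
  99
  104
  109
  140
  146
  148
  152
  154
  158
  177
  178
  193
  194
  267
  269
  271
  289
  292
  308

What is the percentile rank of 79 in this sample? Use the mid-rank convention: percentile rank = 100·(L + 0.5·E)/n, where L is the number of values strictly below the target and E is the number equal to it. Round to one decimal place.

18.0

Count below 79: L = 4; count equal: E = 1; n = 25.
Percentile rank = 100·(4 + 0.5·1)/25 = 100·4.5/25 = 18.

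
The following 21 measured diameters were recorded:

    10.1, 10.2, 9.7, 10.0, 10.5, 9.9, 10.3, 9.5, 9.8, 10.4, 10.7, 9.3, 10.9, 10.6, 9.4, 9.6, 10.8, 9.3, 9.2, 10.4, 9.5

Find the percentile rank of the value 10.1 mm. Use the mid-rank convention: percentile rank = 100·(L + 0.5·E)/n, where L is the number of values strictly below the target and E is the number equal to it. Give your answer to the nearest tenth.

Sorted: 9.2, 9.3, 9.3, 9.4, 9.5, 9.5, 9.6, 9.7, 9.8, 9.9, 10.0, 10.1, 10.2, 10.3, 10.4, 10.4, 10.5, 10.6, 10.7, 10.8, 10.9.
Count below 10.1: L = 11; count equal: E = 1; n = 21.
Percentile rank = 100·(11 + 0.5·1)/21 = 100·11.5/21 = 54.76.

54.8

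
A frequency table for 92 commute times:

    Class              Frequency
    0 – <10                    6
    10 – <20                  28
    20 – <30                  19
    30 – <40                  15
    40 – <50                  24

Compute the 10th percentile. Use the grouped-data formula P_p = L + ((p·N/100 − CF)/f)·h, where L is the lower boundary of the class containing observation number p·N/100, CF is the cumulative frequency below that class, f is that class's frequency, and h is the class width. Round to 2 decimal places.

11.14

N = 92; target position k = 10/100 · 92 = 9.2.
Cumulative frequencies: 6, 34, 53, 68, 92.
Observation 9.2 falls in the class 10 – <20.
L = 10, CF = 6, f = 28, h = 10.
P10 = 10 + ((9.2 − 6)/28)·10 = 10 + 1.14286 = 11.1429.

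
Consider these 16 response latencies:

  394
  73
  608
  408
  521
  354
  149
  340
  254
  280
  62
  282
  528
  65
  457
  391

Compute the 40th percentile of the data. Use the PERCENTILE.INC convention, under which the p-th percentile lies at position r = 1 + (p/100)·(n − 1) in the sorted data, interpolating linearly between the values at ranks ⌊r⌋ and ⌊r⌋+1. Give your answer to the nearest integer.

Sorted: 62, 65, 73, 149, 254, 280, 282, 340, 354, 391, 394, 408, 457, 521, 528, 608.
n = 16.
r = 1 + (40/100)·(16 − 1) = 1 + 6 = 7.
r is an integer, so P40 is the value at rank 7: 282.

282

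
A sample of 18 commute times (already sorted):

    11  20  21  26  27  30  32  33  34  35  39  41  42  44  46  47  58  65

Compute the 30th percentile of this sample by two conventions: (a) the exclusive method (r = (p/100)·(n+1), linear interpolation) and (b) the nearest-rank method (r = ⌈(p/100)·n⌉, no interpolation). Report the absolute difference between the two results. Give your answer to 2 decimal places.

0.90

n = 18.
(a) r = 5.7; between ranks 5 (27) and 6 (30): 29.1.
(b) the nearest-rank method: rank 6 → 30.
|29.1 − 30| = 0.9.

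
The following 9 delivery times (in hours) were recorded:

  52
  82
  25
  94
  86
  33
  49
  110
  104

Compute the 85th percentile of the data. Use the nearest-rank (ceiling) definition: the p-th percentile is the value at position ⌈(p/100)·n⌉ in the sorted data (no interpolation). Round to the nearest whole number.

104

Sorted: 25, 33, 49, 52, 82, 86, 94, 104, 110.
n = 9.
Position = ⌈85/100 · 9⌉ = ⌈7.65⌉ = 8.
The value at rank 8 is 104.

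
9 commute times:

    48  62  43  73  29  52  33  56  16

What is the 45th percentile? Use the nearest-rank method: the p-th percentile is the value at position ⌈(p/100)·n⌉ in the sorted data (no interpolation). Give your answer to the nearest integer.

48

Sorted: 16, 29, 33, 43, 48, 52, 56, 62, 73.
n = 9.
Position = ⌈45/100 · 9⌉ = ⌈4.05⌉ = 5.
The value at rank 5 is 48.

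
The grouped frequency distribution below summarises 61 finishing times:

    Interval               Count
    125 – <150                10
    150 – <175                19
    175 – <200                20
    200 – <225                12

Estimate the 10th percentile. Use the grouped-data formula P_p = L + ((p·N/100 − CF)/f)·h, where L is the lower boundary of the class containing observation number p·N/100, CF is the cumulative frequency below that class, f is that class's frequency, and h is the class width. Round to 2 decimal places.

N = 61; target position k = 10/100 · 61 = 6.1.
Cumulative frequencies: 10, 29, 49, 61.
Observation 6.1 falls in the class 125 – <150.
L = 125, CF = 0, f = 10, h = 25.
P10 = 125 + ((6.1 − 0)/10)·25 = 125 + 15.25 = 140.25.

140.25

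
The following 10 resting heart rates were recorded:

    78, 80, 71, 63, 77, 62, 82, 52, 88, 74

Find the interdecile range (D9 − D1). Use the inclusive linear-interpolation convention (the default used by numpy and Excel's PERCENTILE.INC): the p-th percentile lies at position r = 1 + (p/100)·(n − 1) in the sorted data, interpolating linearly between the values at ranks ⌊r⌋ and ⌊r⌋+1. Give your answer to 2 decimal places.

21.60

Sorted: 52, 62, 63, 71, 74, 77, 78, 80, 82, 88.
n = 10.
P10: r = 1.9; ranks 1–2 are 52, 62; interpolating gives 61.
P90: r = 9.1; ranks 9–10 are 82, 88; interpolating gives 82.6.
Difference: 82.6 − 61 = 21.6.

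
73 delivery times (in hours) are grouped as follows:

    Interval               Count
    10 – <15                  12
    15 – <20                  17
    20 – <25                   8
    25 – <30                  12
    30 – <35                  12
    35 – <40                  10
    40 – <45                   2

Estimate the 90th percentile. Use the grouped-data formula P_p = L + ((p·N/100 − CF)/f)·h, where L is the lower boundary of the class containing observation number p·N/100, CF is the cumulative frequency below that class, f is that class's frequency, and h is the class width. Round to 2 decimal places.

37.35

N = 73; target position k = 90/100 · 73 = 65.7.
Cumulative frequencies: 12, 29, 37, 49, 61, 71, 73.
Observation 65.7 falls in the class 35 – <40.
L = 35, CF = 61, f = 10, h = 5.
P90 = 35 + ((65.7 − 61)/10)·5 = 35 + 2.35 = 37.35.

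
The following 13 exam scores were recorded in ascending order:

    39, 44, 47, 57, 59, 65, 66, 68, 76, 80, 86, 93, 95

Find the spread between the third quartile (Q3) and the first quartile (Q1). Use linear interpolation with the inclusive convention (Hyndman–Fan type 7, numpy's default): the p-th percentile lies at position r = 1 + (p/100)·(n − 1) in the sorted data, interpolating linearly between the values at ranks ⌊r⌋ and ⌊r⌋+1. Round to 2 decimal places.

23.00

n = 13.
P25: r = 4 (integer) → 57.
P75: r = 10 (integer) → 80.
Difference: 80 − 57 = 23.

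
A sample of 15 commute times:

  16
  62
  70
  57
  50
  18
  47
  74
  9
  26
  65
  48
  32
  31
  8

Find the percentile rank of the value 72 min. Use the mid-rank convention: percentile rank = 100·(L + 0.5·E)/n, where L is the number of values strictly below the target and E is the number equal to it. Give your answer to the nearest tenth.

Sorted: 8, 9, 16, 18, 26, 31, 32, 47, 48, 50, 57, 62, 65, 70, 74.
Count below 72: L = 14; count equal: E = 0; n = 15.
Percentile rank = 100·(14 + 0.5·0)/15 = 100·14/15 = 93.33.

93.3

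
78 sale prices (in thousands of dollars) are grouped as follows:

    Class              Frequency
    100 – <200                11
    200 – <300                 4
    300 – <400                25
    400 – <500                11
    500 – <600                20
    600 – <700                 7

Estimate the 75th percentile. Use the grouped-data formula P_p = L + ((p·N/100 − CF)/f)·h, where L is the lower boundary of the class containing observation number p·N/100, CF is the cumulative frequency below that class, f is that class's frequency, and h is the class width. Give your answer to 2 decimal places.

N = 78; target position k = 75/100 · 78 = 58.5.
Cumulative frequencies: 11, 15, 40, 51, 71, 78.
Observation 58.5 falls in the class 500 – <600.
L = 500, CF = 51, f = 20, h = 100.
P75 = 500 + ((58.5 − 51)/20)·100 = 500 + 37.5 = 537.5.

537.50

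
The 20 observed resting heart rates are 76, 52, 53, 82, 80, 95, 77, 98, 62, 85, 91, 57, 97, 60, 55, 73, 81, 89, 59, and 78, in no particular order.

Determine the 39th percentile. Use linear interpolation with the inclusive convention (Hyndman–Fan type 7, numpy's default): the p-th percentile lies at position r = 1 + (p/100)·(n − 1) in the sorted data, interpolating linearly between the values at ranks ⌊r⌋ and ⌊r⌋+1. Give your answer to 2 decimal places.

Sorted: 52, 53, 55, 57, 59, 60, 62, 73, 76, 77, 78, 80, 81, 82, 85, 89, 91, 95, 97, 98.
n = 20.
r = 1 + (39/100)·(20 − 1) = 1 + 7.41 = 8.41.
Rank 8 is 73 and rank 9 is 76.
Interpolate: 73 + 0.41·(76 − 73) = 73 + 0.41·3 = 74.23.

74.23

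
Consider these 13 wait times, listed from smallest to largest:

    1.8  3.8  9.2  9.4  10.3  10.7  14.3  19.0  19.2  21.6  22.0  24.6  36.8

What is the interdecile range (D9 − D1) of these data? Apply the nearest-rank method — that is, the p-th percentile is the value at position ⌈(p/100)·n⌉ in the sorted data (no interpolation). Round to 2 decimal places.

n = 13.
P10: rank ⌈10/100·13⌉ = 2 → 3.8.
P90: rank ⌈90/100·13⌉ = 12 → 24.6.
Difference: 24.6 − 3.8 = 20.8.

20.80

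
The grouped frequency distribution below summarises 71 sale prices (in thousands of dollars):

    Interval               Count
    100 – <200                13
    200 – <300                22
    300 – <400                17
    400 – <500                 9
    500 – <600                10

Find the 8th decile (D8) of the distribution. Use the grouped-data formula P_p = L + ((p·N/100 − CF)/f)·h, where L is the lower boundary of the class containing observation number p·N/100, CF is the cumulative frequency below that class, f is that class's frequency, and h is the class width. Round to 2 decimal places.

453.33

N = 71; target position k = 80/100 · 71 = 56.8.
Cumulative frequencies: 13, 35, 52, 61, 71.
Observation 56.8 falls in the class 400 – <500.
L = 400, CF = 52, f = 9, h = 100.
P80 = 400 + ((56.8 − 52)/9)·100 = 400 + 53.3333 = 453.333.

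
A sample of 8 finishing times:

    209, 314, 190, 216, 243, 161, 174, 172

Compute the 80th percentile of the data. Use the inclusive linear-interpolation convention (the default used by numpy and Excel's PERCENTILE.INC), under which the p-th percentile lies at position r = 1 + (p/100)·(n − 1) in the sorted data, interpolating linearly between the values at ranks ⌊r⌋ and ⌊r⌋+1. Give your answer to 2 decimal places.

Sorted: 161, 172, 174, 190, 209, 216, 243, 314.
n = 8.
r = 1 + (80/100)·(8 − 1) = 1 + 5.6 = 6.6.
Rank 6 is 216 and rank 7 is 243.
Interpolate: 216 + 0.6·(243 − 216) = 216 + 0.6·27 = 232.2.

232.20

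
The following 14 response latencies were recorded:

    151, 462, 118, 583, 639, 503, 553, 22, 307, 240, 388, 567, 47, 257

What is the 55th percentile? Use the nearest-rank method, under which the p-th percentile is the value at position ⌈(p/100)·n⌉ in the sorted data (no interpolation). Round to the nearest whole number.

Sorted: 22, 47, 118, 151, 240, 257, 307, 388, 462, 503, 553, 567, 583, 639.
n = 14.
Position = ⌈55/100 · 14⌉ = ⌈7.7⌉ = 8.
The value at rank 8 is 388.

388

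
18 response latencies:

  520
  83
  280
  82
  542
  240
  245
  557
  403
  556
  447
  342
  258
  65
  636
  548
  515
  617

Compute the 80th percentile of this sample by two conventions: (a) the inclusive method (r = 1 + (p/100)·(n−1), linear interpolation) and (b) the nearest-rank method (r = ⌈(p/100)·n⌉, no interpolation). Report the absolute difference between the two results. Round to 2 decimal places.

Sorted: 65, 82, 83, 240, 245, 258, 280, 342, 403, 447, 515, 520, 542, 548, 556, 557, 617, 636.
n = 18.
(a) r = 14.6; between ranks 14 (548) and 15 (556): 552.8.
(b) the nearest-rank method: rank 15 → 556.
|552.8 − 556| = 3.2.

3.20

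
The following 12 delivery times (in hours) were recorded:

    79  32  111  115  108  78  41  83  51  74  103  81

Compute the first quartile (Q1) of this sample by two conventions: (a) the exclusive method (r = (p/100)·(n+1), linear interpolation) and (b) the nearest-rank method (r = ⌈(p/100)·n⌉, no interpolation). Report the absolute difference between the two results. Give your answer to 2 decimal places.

5.75

Sorted: 32, 41, 51, 74, 78, 79, 81, 83, 103, 108, 111, 115.
n = 12.
(a) r = 3.25; between ranks 3 (51) and 4 (74): 56.75.
(b) the nearest-rank method: rank 3 → 51.
|56.75 − 51| = 5.75.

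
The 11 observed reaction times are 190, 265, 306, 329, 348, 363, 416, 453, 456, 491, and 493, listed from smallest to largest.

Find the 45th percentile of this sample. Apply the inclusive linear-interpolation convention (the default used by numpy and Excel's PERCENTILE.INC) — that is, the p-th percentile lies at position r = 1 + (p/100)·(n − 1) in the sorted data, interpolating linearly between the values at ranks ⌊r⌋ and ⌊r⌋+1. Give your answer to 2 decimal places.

355.50

n = 11.
r = 1 + (45/100)·(11 − 1) = 1 + 4.5 = 5.5.
Rank 5 is 348 and rank 6 is 363.
Interpolate: 348 + 0.5·(363 − 348) = 348 + 0.5·15 = 355.5.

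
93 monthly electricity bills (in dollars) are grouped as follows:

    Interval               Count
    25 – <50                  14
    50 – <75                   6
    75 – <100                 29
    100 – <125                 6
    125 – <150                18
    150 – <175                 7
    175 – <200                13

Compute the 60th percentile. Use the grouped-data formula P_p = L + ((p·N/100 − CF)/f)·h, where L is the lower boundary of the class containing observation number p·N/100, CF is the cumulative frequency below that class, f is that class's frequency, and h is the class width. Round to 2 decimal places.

N = 93; target position k = 60/100 · 93 = 55.8.
Cumulative frequencies: 14, 20, 49, 55, 73, 80, 93.
Observation 55.8 falls in the class 125 – <150.
L = 125, CF = 55, f = 18, h = 25.
P60 = 125 + ((55.8 − 55)/18)·25 = 125 + 1.11111 = 126.111.

126.11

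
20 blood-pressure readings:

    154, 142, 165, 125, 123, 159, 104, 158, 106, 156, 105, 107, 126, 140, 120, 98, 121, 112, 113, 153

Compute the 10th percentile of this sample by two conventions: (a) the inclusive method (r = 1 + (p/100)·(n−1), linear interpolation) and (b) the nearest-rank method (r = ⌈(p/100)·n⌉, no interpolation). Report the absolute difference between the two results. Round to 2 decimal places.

0.90

Sorted: 98, 104, 105, 106, 107, 112, 113, 120, 121, 123, 125, 126, 140, 142, 153, 154, 156, 158, 159, 165.
n = 20.
(a) r = 2.9; between ranks 2 (104) and 3 (105): 104.9.
(b) the nearest-rank method: rank 2 → 104.
|104.9 − 104| = 0.9.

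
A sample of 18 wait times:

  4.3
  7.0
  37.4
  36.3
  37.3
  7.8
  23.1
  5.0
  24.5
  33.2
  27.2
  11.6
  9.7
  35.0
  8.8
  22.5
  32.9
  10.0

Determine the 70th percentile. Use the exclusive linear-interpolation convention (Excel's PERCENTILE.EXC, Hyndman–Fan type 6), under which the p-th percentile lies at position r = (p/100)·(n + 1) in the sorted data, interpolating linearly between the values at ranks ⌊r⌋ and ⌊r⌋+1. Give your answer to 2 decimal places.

Sorted: 4.3, 5.0, 7.0, 7.8, 8.8, 9.7, 10.0, 11.6, 22.5, 23.1, 24.5, 27.2, 32.9, 33.2, 35.0, 36.3, 37.3, 37.4.
n = 18.
r = (70/100)·(18 + 1) = 13.3.
Rank 13 is 32.9 and rank 14 is 33.2.
Interpolate: 32.9 + 0.3·(33.2 − 32.9) = 32.9 + 0.3·0.3 = 32.99.

32.99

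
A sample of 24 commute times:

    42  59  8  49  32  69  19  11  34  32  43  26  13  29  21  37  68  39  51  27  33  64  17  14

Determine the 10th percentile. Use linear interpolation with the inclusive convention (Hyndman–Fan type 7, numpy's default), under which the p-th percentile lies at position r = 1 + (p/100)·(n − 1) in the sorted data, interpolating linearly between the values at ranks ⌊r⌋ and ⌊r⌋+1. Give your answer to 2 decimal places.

Sorted: 8, 11, 13, 14, 17, 19, 21, 26, 27, 29, 32, 32, 33, 34, 37, 39, 42, 43, 49, 51, 59, 64, 68, 69.
n = 24.
r = 1 + (10/100)·(24 − 1) = 1 + 2.3 = 3.3.
Rank 3 is 13 and rank 4 is 14.
Interpolate: 13 + 0.3·(14 − 13) = 13 + 0.3·1 = 13.3.

13.30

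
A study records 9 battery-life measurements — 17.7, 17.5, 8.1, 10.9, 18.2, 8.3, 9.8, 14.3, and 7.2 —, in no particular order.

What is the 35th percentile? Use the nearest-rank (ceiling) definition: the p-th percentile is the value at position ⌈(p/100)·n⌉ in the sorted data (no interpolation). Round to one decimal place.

Sorted: 7.2, 8.1, 8.3, 9.8, 10.9, 14.3, 17.5, 17.7, 18.2.
n = 9.
Position = ⌈35/100 · 9⌉ = ⌈3.15⌉ = 4.
The value at rank 4 is 9.8.

9.8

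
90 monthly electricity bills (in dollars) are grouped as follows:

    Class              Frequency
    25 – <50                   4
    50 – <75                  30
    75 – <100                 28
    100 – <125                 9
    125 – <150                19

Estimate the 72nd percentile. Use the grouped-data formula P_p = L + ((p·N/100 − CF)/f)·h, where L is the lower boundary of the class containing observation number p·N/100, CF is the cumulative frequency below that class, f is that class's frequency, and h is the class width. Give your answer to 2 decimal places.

107.78

N = 90; target position k = 72/100 · 90 = 64.8.
Cumulative frequencies: 4, 34, 62, 71, 90.
Observation 64.8 falls in the class 100 – <125.
L = 100, CF = 62, f = 9, h = 25.
P72 = 100 + ((64.8 − 62)/9)·25 = 100 + 7.77778 = 107.778.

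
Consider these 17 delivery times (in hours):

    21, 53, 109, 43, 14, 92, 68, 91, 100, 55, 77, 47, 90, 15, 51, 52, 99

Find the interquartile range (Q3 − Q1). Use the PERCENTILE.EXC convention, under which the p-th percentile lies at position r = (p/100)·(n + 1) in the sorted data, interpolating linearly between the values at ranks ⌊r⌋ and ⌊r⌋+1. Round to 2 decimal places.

Sorted: 14, 15, 21, 43, 47, 51, 52, 53, 55, 68, 77, 90, 91, 92, 99, 100, 109.
n = 17.
P25: r = 4.5; ranks 4–5 are 43, 47; interpolating gives 45.
P75: r = 13.5; ranks 13–14 are 91, 92; interpolating gives 91.5.
Difference: 91.5 − 45 = 46.5.

46.50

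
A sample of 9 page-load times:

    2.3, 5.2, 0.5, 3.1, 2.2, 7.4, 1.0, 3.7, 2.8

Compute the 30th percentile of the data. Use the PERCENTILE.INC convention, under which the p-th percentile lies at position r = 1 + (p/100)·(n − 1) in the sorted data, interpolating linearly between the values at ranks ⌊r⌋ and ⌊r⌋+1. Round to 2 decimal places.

Sorted: 0.5, 1.0, 2.2, 2.3, 2.8, 3.1, 3.7, 5.2, 7.4.
n = 9.
r = 1 + (30/100)·(9 − 1) = 1 + 2.4 = 3.4.
Rank 3 is 2.2 and rank 4 is 2.3.
Interpolate: 2.2 + 0.4·(2.3 − 2.2) = 2.2 + 0.4·0.1 = 2.24.

2.24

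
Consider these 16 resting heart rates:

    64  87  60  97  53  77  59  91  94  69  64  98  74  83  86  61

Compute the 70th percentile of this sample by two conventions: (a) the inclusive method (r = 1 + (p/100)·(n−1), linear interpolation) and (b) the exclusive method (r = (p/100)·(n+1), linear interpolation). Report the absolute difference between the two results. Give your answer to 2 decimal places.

Sorted: 53, 59, 60, 61, 64, 64, 69, 74, 77, 83, 86, 87, 91, 94, 97, 98.
n = 16.
(a) r = 11.5; between ranks 11 (86) and 12 (87): 86.5.
(b) r = 11.9; between ranks 11 (86) and 12 (87): 86.9.
|86.5 − 86.9| = 0.4.

0.40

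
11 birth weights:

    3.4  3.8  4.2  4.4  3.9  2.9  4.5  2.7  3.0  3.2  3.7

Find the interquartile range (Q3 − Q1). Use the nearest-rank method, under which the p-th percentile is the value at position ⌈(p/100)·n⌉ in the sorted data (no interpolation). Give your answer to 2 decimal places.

1.20

Sorted: 2.7, 2.9, 3.0, 3.2, 3.4, 3.7, 3.8, 3.9, 4.2, 4.4, 4.5.
n = 11.
P25: rank ⌈25/100·11⌉ = 3 → 3.
P75: rank ⌈75/100·11⌉ = 9 → 4.2.
Difference: 4.2 − 3 = 1.2.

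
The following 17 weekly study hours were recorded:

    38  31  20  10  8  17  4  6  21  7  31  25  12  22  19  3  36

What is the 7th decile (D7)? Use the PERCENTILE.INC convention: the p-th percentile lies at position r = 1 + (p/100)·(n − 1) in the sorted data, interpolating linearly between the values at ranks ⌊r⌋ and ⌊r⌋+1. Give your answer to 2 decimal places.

22.60

Sorted: 3, 4, 6, 7, 8, 10, 12, 17, 19, 20, 21, 22, 25, 31, 31, 36, 38.
n = 17.
r = 1 + (70/100)·(17 − 1) = 1 + 11.2 = 12.2.
Rank 12 is 22 and rank 13 is 25.
Interpolate: 22 + 0.2·(25 − 22) = 22 + 0.2·3 = 22.6.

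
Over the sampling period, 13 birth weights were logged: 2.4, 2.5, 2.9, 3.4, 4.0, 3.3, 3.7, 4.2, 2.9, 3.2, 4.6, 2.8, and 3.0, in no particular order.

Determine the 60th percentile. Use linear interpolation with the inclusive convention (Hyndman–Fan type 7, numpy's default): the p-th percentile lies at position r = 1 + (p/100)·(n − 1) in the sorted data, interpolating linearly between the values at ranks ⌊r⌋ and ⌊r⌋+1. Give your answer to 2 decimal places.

Sorted: 2.4, 2.5, 2.8, 2.9, 2.9, 3.0, 3.2, 3.3, 3.4, 3.7, 4.0, 4.2, 4.6.
n = 13.
r = 1 + (60/100)·(13 − 1) = 1 + 7.2 = 8.2.
Rank 8 is 3.3 and rank 9 is 3.4.
Interpolate: 3.3 + 0.2·(3.4 − 3.3) = 3.3 + 0.2·0.1 = 3.32.

3.32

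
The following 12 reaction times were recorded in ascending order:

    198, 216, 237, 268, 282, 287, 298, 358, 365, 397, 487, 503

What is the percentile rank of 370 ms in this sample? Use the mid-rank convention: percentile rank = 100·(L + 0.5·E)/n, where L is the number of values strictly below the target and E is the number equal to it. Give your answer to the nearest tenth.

75.0

Count below 370: L = 9; count equal: E = 0; n = 12.
Percentile rank = 100·(9 + 0.5·0)/12 = 100·9/12 = 75.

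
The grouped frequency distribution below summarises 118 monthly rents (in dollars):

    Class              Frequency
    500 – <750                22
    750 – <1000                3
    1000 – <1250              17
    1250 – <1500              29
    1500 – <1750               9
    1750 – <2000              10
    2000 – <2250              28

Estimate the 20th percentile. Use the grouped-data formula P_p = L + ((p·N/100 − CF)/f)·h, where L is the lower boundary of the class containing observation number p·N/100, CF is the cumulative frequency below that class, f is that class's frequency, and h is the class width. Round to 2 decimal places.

N = 118; target position k = 20/100 · 118 = 23.6.
Cumulative frequencies: 22, 25, 42, 71, 80, 90, 118.
Observation 23.6 falls in the class 750 – <1000.
L = 750, CF = 22, f = 3, h = 250.
P20 = 750 + ((23.6 − 22)/3)·250 = 750 + 133.333 = 883.333.

883.33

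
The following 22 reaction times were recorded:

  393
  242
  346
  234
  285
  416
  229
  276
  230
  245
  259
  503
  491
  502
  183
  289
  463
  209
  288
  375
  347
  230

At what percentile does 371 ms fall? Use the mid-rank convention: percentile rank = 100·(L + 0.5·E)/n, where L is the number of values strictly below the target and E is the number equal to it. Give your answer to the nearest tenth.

68.2

Sorted: 183, 209, 229, 230, 230, 234, 242, 245, 259, 276, 285, 288, 289, 346, 347, 375, 393, 416, 463, 491, 502, 503.
Count below 371: L = 15; count equal: E = 0; n = 22.
Percentile rank = 100·(15 + 0.5·0)/22 = 100·15/22 = 68.18.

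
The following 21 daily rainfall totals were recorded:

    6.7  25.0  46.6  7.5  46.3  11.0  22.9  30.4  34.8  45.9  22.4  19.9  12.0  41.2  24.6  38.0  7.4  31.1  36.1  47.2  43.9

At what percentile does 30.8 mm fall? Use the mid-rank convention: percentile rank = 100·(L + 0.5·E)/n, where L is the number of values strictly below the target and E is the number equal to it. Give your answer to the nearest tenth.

Sorted: 6.7, 7.4, 7.5, 11.0, 12.0, 19.9, 22.4, 22.9, 24.6, 25.0, 30.4, 31.1, 34.8, 36.1, 38.0, 41.2, 43.9, 45.9, 46.3, 46.6, 47.2.
Count below 30.8: L = 11; count equal: E = 0; n = 21.
Percentile rank = 100·(11 + 0.5·0)/21 = 100·11/21 = 52.38.

52.4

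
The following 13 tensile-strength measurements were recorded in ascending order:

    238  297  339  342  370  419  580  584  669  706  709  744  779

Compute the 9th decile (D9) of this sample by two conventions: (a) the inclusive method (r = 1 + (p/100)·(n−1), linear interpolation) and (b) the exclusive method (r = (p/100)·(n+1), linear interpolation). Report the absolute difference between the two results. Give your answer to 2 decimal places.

28.00

n = 13.
(a) r = 11.8; between ranks 11 (709) and 12 (744): 737.
(b) r = 12.6; between ranks 12 (744) and 13 (779): 765.
|737 − 765| = 28.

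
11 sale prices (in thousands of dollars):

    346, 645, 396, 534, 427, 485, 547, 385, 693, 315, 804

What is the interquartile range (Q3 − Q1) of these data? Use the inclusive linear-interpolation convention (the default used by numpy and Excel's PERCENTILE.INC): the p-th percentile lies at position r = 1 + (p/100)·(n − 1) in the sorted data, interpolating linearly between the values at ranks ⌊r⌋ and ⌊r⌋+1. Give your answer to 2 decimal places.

205.50

Sorted: 315, 346, 385, 396, 427, 485, 534, 547, 645, 693, 804.
n = 11.
P25: r = 3.5; ranks 3–4 are 385, 396; interpolating gives 390.5.
P75: r = 8.5; ranks 8–9 are 547, 645; interpolating gives 596.
Difference: 596 − 390.5 = 205.5.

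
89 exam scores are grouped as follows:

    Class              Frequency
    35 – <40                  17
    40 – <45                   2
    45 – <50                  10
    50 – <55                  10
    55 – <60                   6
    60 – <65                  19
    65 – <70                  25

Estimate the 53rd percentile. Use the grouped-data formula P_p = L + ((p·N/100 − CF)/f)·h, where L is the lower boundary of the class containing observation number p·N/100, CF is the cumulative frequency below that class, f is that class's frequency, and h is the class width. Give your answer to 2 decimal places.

60.57

N = 89; target position k = 53/100 · 89 = 47.17.
Cumulative frequencies: 17, 19, 29, 39, 45, 64, 89.
Observation 47.17 falls in the class 60 – <65.
L = 60, CF = 45, f = 19, h = 5.
P53 = 60 + ((47.17 − 45)/19)·5 = 60 + 0.571053 = 60.5711.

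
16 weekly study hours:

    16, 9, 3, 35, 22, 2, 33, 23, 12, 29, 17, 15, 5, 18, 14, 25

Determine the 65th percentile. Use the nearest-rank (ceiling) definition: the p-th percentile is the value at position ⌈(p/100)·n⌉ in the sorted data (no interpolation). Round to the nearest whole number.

Sorted: 2, 3, 5, 9, 12, 14, 15, 16, 17, 18, 22, 23, 25, 29, 33, 35.
n = 16.
Position = ⌈65/100 · 16⌉ = ⌈10.4⌉ = 11.
The value at rank 11 is 22.

22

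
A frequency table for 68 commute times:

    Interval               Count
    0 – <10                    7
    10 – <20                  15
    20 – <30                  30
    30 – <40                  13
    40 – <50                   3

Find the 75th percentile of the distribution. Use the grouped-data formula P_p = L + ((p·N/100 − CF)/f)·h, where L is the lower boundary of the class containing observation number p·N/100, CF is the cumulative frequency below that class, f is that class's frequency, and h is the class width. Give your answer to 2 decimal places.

N = 68; target position k = 75/100 · 68 = 51.
Cumulative frequencies: 7, 22, 52, 65, 68.
Observation 51 falls in the class 20 – <30.
L = 20, CF = 22, f = 30, h = 10.
P75 = 20 + ((51 − 22)/30)·10 = 20 + 9.66667 = 29.6667.

29.67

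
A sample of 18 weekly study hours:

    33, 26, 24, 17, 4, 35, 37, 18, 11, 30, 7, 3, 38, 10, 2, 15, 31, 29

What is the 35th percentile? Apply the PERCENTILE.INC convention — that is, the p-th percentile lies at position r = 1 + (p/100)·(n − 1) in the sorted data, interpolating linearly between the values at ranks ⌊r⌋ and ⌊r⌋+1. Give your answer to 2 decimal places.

14.80

Sorted: 2, 3, 4, 7, 10, 11, 15, 17, 18, 24, 26, 29, 30, 31, 33, 35, 37, 38.
n = 18.
r = 1 + (35/100)·(18 − 1) = 1 + 5.95 = 6.95.
Rank 6 is 11 and rank 7 is 15.
Interpolate: 11 + 0.95·(15 − 11) = 11 + 0.95·4 = 14.8.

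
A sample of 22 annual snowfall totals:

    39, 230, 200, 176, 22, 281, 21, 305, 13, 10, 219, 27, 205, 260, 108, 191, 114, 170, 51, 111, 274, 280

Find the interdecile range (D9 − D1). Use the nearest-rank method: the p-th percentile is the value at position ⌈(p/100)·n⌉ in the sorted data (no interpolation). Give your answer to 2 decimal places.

259.00

Sorted: 10, 13, 21, 22, 27, 39, 51, 108, 111, 114, 170, 176, 191, 200, 205, 219, 230, 260, 274, 280, 281, 305.
n = 22.
P10: rank ⌈10/100·22⌉ = 3 → 21.
P90: rank ⌈90/100·22⌉ = 20 → 280.
Difference: 280 − 21 = 259.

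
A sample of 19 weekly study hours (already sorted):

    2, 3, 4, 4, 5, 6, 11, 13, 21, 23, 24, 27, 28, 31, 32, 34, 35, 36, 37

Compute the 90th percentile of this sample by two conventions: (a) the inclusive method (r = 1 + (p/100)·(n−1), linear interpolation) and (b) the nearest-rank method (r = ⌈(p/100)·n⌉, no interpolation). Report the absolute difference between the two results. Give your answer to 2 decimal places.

n = 19.
(a) r = 17.2; between ranks 17 (35) and 18 (36): 35.2.
(b) the nearest-rank method: rank 18 → 36.
|35.2 − 36| = 0.8.

0.80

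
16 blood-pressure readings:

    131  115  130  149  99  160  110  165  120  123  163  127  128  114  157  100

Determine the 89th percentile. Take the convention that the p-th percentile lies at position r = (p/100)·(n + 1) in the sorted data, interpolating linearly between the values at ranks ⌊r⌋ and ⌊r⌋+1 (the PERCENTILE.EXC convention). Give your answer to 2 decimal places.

Sorted: 99, 100, 110, 114, 115, 120, 123, 127, 128, 130, 131, 149, 157, 160, 163, 165.
n = 16.
r = (89/100)·(16 + 1) = 15.13.
Rank 15 is 163 and rank 16 is 165.
Interpolate: 163 + 0.13·(165 − 163) = 163 + 0.13·2 = 163.26.

163.26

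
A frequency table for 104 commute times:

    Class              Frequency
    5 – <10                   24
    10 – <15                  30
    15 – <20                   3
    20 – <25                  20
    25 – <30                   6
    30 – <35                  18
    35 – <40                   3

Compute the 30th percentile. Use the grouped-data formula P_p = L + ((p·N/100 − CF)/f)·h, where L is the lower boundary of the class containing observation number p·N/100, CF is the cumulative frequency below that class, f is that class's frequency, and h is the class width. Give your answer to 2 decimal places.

11.20

N = 104; target position k = 30/100 · 104 = 31.2.
Cumulative frequencies: 24, 54, 57, 77, 83, 101, 104.
Observation 31.2 falls in the class 10 – <15.
L = 10, CF = 24, f = 30, h = 5.
P30 = 10 + ((31.2 − 24)/30)·5 = 10 + 1.2 = 11.2.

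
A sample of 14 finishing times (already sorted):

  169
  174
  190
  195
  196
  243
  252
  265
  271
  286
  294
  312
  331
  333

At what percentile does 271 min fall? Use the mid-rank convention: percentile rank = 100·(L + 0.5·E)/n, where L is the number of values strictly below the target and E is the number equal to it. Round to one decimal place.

60.7

Count below 271: L = 8; count equal: E = 1; n = 14.
Percentile rank = 100·(8 + 0.5·1)/14 = 100·8.5/14 = 60.71.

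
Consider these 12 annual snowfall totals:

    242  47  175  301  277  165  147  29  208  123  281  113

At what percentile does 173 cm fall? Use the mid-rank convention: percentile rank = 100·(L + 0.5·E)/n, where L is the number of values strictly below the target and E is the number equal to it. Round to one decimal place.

Sorted: 29, 47, 113, 123, 147, 165, 175, 208, 242, 277, 281, 301.
Count below 173: L = 6; count equal: E = 0; n = 12.
Percentile rank = 100·(6 + 0.5·0)/12 = 100·6/12 = 50.

50.0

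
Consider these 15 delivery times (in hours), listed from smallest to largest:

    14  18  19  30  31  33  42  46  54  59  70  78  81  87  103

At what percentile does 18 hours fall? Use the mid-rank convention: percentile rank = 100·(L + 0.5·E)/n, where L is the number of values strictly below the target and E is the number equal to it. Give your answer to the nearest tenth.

Count below 18: L = 1; count equal: E = 1; n = 15.
Percentile rank = 100·(1 + 0.5·1)/15 = 100·1.5/15 = 10.

10.0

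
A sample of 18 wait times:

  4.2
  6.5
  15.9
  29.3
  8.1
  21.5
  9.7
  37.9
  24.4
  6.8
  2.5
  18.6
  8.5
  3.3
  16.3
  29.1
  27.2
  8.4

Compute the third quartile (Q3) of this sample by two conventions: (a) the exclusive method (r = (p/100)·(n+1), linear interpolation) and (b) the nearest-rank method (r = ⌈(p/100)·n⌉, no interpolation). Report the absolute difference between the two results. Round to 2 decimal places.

0.70

Sorted: 2.5, 3.3, 4.2, 6.5, 6.8, 8.1, 8.4, 8.5, 9.7, 15.9, 16.3, 18.6, 21.5, 24.4, 27.2, 29.1, 29.3, 37.9.
n = 18.
(a) r = 14.25; between ranks 14 (24.4) and 15 (27.2): 25.1.
(b) the nearest-rank method: rank 14 → 24.4.
|25.1 − 24.4| = 0.7.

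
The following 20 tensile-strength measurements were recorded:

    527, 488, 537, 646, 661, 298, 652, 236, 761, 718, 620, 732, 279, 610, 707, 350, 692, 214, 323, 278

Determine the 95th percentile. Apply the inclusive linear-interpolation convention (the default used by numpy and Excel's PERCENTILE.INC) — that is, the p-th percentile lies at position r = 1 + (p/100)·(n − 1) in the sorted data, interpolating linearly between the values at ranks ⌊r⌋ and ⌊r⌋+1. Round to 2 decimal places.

Sorted: 214, 236, 278, 279, 298, 323, 350, 488, 527, 537, 610, 620, 646, 652, 661, 692, 707, 718, 732, 761.
n = 20.
r = 1 + (95/100)·(20 − 1) = 1 + 18.05 = 19.05.
Rank 19 is 732 and rank 20 is 761.
Interpolate: 732 + 0.05·(761 − 732) = 732 + 0.05·29 = 733.45.

733.45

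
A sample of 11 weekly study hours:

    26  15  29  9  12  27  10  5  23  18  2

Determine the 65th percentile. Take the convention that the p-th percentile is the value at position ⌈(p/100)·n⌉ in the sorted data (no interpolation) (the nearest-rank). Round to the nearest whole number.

23

Sorted: 2, 5, 9, 10, 12, 15, 18, 23, 26, 27, 29.
n = 11.
Position = ⌈65/100 · 11⌉ = ⌈7.15⌉ = 8.
The value at rank 8 is 23.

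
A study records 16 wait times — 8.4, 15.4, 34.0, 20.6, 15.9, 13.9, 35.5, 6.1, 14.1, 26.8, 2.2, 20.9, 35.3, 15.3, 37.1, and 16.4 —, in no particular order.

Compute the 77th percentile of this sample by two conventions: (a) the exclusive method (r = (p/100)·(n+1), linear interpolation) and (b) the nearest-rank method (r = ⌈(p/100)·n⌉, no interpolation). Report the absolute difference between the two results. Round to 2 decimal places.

0.12

Sorted: 2.2, 6.1, 8.4, 13.9, 14.1, 15.3, 15.4, 15.9, 16.4, 20.6, 20.9, 26.8, 34.0, 35.3, 35.5, 37.1.
n = 16.
(a) r = 13.09; between ranks 13 (34.0) and 14 (35.3): 34.117.
(b) the nearest-rank method: rank 13 → 34.
|34.117 − 34| = 0.117.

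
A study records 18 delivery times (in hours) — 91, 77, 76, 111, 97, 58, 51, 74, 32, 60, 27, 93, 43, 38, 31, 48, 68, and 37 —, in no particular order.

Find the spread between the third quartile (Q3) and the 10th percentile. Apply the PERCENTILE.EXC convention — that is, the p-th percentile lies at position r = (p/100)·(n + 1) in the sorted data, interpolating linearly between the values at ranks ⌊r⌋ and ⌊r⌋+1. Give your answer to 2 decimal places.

49.90

Sorted: 27, 31, 32, 37, 38, 43, 48, 51, 58, 60, 68, 74, 76, 77, 91, 93, 97, 111.
n = 18.
P10: r = 1.9; ranks 1–2 are 27, 31; interpolating gives 30.6.
P75: r = 14.25; ranks 14–15 are 77, 91; interpolating gives 80.5.
Difference: 80.5 − 30.6 = 49.9.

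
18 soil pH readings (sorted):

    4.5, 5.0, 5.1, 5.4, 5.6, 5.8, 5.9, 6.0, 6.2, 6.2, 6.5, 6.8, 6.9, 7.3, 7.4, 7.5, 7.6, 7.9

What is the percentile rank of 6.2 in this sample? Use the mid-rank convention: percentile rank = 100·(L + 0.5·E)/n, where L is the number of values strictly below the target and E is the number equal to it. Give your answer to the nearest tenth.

Count below 6.2: L = 8; count equal: E = 2; n = 18.
Percentile rank = 100·(8 + 0.5·2)/18 = 100·9/18 = 50.

50.0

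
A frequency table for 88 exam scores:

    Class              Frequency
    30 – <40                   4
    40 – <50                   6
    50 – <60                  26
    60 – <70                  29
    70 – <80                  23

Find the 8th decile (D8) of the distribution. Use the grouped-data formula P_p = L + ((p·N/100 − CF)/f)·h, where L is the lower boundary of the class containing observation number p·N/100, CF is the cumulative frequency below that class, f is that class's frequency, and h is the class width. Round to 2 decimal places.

N = 88; target position k = 80/100 · 88 = 70.4.
Cumulative frequencies: 4, 10, 36, 65, 88.
Observation 70.4 falls in the class 70 – <80.
L = 70, CF = 65, f = 23, h = 10.
P80 = 70 + ((70.4 − 65)/23)·10 = 70 + 2.34783 = 72.3478.

72.35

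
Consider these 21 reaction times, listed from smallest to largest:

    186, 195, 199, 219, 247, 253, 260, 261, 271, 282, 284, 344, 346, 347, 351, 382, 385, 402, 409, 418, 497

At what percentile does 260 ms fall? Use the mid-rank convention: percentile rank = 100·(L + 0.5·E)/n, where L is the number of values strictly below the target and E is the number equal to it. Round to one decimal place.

31.0

Count below 260: L = 6; count equal: E = 1; n = 21.
Percentile rank = 100·(6 + 0.5·1)/21 = 100·6.5/21 = 30.95.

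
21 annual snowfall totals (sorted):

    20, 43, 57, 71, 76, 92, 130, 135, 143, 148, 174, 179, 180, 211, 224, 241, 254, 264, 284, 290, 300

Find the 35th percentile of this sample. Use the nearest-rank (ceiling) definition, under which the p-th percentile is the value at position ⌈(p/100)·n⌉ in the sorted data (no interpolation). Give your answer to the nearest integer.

n = 21.
Position = ⌈35/100 · 21⌉ = ⌈7.35⌉ = 8.
The value at rank 8 is 135.

135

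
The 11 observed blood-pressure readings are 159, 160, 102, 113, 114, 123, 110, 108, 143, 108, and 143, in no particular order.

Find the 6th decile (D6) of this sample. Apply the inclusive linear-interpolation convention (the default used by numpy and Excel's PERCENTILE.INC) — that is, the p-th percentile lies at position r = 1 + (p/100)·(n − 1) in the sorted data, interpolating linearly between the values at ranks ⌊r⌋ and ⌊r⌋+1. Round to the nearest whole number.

Sorted: 102, 108, 108, 110, 113, 114, 123, 143, 143, 159, 160.
n = 11.
r = 1 + (60/100)·(11 − 1) = 1 + 6 = 7.
r is an integer, so P60 is the value at rank 7: 123.

123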